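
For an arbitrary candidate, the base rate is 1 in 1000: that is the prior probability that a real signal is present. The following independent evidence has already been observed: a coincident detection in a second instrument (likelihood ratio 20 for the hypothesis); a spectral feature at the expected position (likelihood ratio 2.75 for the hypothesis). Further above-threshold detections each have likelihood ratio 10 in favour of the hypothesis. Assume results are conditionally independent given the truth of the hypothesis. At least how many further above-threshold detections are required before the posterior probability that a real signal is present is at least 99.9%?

5

Prior odds = 0.001/0.999 = 1/999.
Combined Bayes factor of the evidence already in hand = 20 × 2.75 = 55.
Odds after that evidence = (1/999) × 55 = 55/999.
Target odds = 0.999/0.001 = 999.
Need 10ⁿ ≥ 999 ÷ (55/999) = 998001/55.
10⁴ = 10000 falls short of 998001/55 but 10⁵ = 100000 reaches it, so n = 5.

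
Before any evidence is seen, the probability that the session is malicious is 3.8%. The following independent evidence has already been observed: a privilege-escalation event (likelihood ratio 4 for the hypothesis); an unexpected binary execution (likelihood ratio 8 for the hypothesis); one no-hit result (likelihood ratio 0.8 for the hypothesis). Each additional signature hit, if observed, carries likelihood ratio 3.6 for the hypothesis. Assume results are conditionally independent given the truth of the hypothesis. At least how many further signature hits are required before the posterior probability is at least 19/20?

3

Prior odds = 0.038/0.962 = 19/481.
Combined Bayes factor of the evidence already in hand = 4 × 8 × 0.8 = 25.6.
Odds after that evidence = (19/481) × 25.6 = 2432/2405.
Target odds = 0.95/0.05 = 19.
Need 3.6ⁿ ≥ 19 ÷ (2432/2405) = 18.7890625.
3.6² = 12.96 falls short of 18.7890625 but 3.6³ = 46.656 reaches it, so n = 3.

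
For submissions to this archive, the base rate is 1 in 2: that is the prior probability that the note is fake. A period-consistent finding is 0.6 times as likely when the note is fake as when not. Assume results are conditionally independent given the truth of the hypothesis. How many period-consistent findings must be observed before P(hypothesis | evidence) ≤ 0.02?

Prior odds: 0.5 ÷ 0.5 = 1.
Likelihood ratio per period-consistent finding = 0.6.
Target odds: 0.02 ÷ 0.98 = 1/49.
Need 1 × 0.6ⁿ ≤ 1/49, i.e. 0.6ⁿ ≤ 1/49.
0.6⁷ = 2187/78125 is still above 1/49 but 0.6⁸ = 6561/390625 is at or below it, so n = 8.

8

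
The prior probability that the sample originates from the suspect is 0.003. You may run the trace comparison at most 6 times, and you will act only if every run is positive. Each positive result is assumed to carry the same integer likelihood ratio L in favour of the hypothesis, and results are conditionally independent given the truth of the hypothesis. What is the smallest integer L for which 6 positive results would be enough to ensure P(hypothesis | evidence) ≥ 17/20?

4

Prior odds = 0.003/0.997 = 3/997.
Target odds = 0.85/0.15 = 17/3.
Need L⁶ ≥ 17/3 ÷ (3/997) = 16949/9.
3⁶ = 729 < 16949/9 ≤ 4096 = 4⁶, so L = 4.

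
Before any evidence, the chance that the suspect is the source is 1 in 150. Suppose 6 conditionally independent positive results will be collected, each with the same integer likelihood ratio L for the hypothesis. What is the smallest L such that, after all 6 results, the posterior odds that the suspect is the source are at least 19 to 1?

4

Prior odds = (1/150)/(149/150) = 1/149.
Target odds = 19.
Need L⁶ ≥ 19 ÷ (1/149) = 2831.
3⁶ = 729 < 2831 ≤ 4096 = 4⁶, so L = 4.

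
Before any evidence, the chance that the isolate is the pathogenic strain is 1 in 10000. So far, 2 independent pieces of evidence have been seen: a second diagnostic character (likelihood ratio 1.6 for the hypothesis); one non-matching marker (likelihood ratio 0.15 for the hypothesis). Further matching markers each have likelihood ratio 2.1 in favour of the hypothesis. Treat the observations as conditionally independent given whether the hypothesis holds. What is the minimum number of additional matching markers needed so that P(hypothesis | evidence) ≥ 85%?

17

Prior odds = 0.0001/0.9999 = 1/9999.
Combined Bayes factor of the evidence already in hand = 1.6 × 0.15 = 0.24.
Odds after that evidence = (1/9999) × 0.24 = 2/83325.
Target odds = 0.85/0.15 = 17/3.
Need 2.1ⁿ ≥ 17/3 ÷ (2/83325) = 236087.5.
2.1¹⁶ ≈143057 falls short of 236087.5 but 2.1¹⁷ ≈300419 reaches it, so n = 17.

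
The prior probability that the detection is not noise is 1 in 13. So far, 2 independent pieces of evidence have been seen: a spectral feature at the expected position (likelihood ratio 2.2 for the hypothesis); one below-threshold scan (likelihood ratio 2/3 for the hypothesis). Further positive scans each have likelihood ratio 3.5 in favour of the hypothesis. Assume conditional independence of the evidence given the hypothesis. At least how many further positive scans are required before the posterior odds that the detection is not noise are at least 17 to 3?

4

Prior odds = (1/13)/(12/13) = 1/12.
Combined Bayes factor of the evidence already in hand = 2.2 × (2/3) = 22/15.
Odds after that evidence = (1/12) × 22/15 = 11/90.
Target odds = 17/3.
Need 3.5ⁿ ≥ 17/3 ÷ (11/90) = 510/11.
3.5³ = 42.875 falls short of 510/11 but 3.5⁴ = 150.0625 reaches it, so n = 4.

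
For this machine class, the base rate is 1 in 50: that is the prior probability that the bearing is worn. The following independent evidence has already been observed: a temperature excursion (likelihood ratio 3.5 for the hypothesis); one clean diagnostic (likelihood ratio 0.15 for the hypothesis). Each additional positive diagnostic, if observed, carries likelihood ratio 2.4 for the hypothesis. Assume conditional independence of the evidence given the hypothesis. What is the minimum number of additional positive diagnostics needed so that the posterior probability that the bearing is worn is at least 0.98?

Prior odds = 0.02/0.98 = 1/49.
Combined Bayes factor of the evidence already in hand = 3.5 × 0.15 = 0.525.
Odds after that evidence = (1/49) × 0.525 = 3/280.
Target odds = 0.98/0.02 = 49.
Need 2.4ⁿ ≥ 49 ÷ (3/280) = 13720/3.
2.4⁹ ≈2641.81 falls short of 13720/3 but 2.4¹⁰ ≈6340.34 reaches it, so n = 10.

10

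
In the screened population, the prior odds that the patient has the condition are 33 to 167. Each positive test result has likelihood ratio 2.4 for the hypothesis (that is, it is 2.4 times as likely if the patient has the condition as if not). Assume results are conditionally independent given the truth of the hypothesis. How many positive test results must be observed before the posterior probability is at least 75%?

4

Prior odds = 33/167.
Likelihood ratio per positive test result = 2.4.
Target posterior odds = 0.75/0.25 = 3.
Require 2.4ⁿ ≥ 3 ÷ (33/167) = 167/11.
2.4³ = 13.824 falls short of 167/11 but 2.4⁴ = 33.1776 reaches it, so n = 4.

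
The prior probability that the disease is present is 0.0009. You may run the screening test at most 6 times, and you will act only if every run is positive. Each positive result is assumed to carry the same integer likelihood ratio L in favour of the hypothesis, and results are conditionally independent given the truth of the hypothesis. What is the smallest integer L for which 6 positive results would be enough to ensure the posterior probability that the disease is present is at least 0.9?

Prior odds = 0.0009/0.9991 = 9/9991.
Target odds = 0.9/0.1 = 9.
Need L⁶ ≥ 9 ÷ (9/9991) = 9991.
4⁶ = 4096 < 9991 ≤ 15625 = 5⁶, so L = 5.

5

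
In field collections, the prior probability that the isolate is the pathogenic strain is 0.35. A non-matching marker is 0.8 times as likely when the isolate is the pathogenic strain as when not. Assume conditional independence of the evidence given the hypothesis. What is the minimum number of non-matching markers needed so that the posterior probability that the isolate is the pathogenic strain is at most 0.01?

Prior odds = 0.35/0.65 = 7/13.
Likelihood ratio per non-matching marker = 0.8.
Target posterior odds = 0.01/0.99 = 1/99.
Need (7/13) × 0.8ⁿ ≤ 1/99, i.e. 0.8ⁿ ≤ 13/693.
0.8¹⁷ ≈0.022518 is still above 13/693 but 0.8¹⁸ ≈0.0180144 is at or below it, so n = 18.

18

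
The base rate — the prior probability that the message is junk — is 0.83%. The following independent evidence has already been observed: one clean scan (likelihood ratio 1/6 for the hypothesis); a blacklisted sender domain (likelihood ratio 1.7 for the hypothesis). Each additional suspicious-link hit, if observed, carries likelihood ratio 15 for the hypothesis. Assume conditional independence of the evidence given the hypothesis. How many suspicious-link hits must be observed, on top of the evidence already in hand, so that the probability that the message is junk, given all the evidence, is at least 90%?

4

Prior odds = 0.0083/0.9917 = 83/9917.
Combined Bayes factor of the evidence already in hand = (1/6) × 1.7 = 17/60.
Odds after that evidence = (83/9917) × 17/60 = 1411/595020.
Target odds = 0.9/0.1 = 9.
Need 15ⁿ ≥ 9 ÷ (1411/595020) = 5355180/1411.
15³ = 3375 falls short of 5355180/1411 but 15⁴ = 50625 reaches it, so n = 4.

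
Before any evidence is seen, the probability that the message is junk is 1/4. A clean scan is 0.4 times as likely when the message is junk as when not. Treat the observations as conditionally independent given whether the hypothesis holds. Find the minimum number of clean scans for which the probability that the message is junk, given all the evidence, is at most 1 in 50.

4

Prior odds = 0.25/0.75 = 1/3.
Likelihood ratio per clean scan = 0.4.
Target odds: 0.02 ÷ 0.98 = 1/49.
Need (1/3) × 0.4ⁿ ≤ 1/49, i.e. 0.4ⁿ ≤ 3/49.
0.4³ = 0.064 is still above 3/49 but 0.4⁴ = 0.0256 is at or below it, so n = 4.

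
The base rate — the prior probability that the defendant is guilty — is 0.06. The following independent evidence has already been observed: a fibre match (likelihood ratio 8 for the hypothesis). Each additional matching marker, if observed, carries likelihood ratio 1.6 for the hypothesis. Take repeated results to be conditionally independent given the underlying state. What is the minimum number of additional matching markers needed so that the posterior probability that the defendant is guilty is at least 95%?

8

Prior odds = 0.06/0.94 = 3/47.
Bayes factor of the evidence already in hand = 8.
Odds after that evidence = (3/47) × 8 = 24/47.
Target odds = 0.95/0.05 = 19.
Need 1.6ⁿ ≥ 19 ÷ (24/47) = 893/24.
1.6⁷ = 2097152/78125 falls short of 893/24 but 1.6⁸ = 16777216/390625 reaches it, so n = 8.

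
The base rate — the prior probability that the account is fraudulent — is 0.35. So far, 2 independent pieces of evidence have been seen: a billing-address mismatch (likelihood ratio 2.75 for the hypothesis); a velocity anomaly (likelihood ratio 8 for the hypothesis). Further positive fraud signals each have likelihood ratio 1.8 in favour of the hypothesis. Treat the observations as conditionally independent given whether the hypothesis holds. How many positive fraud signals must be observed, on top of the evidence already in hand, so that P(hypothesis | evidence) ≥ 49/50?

Prior odds = 0.35/0.65 = 7/13.
Combined Bayes factor of the evidence already in hand = 2.75 × 8 = 22.
Odds after that evidence = (7/13) × 22 = 154/13.
Target odds = 0.98/0.02 = 49.
Need 1.8ⁿ ≥ 49 ÷ (154/13) = 91/22.
1.8² = 3.24 falls short of 91/22 but 1.8³ = 5.832 reaches it, so n = 3.

3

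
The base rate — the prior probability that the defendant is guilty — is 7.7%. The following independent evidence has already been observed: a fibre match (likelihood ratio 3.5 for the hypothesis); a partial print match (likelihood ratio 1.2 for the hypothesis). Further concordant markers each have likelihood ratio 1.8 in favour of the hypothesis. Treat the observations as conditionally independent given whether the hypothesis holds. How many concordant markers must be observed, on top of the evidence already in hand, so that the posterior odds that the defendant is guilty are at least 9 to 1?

6

Prior odds = 0.077/0.923 = 77/923.
Combined Bayes factor of the evidence already in hand = 3.5 × 1.2 = 4.2.
Odds after that evidence = (77/923) × 4.2 = 1617/4615.
Target odds = 9.
Need 1.8ⁿ ≥ 9 ÷ (1617/4615) = 13845/539.
1.8⁵ = 18.89568 falls short of 13845/539 but 1.8⁶ = 531441/15625 reaches it, so n = 6.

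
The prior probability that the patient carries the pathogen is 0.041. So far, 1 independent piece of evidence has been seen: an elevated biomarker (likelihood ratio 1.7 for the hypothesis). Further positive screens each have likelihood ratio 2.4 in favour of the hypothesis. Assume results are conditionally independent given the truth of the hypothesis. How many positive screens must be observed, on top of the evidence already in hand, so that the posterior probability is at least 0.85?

Prior odds = 0.041/0.959 = 41/959.
Bayes factor of the evidence already in hand = 1.7.
Odds after that evidence = (41/959) × 1.7 = 697/9590.
Target odds = 0.85/0.15 = 17/3.
Need 2.4ⁿ ≥ 17/3 ÷ (697/9590) = 9590/123.
2.4⁴ = 33.1776 falls short of 9590/123 but 2.4⁵ = 79.62624 reaches it, so n = 5.

5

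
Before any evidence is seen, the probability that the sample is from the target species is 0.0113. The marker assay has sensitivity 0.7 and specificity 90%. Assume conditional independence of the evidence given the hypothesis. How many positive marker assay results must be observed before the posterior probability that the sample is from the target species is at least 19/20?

4

Prior odds = 0.0113/0.9887 = 113/9887.
False-positive rate = 1 − 0.9 = 0.1; likelihood ratio of a positive = 0.7/0.1 = 7.
Target odds: 0.95 ÷ 0.05 = 19.
Require 7ⁿ ≥ 19 ÷ (113/9887) = 187853/113.
7³ = 343 falls short of 187853/113 but 7⁴ = 2401 reaches it, so n = 4.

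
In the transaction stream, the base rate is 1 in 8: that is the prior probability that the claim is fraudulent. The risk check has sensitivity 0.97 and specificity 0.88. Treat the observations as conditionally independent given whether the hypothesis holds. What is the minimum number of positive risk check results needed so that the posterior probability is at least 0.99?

4

Prior odds = 0.125/0.875 = 1/7.
False-positive rate = 1 − 0.88 = 0.12; likelihood ratio of a positive = 0.97/0.12 = 97/12.
Target posterior odds = 0.99/0.01 = 99.
Require (97/12)ⁿ ≥ 99 ÷ (1/7) = 693.
(97/12)³ = 912673/1728 falls short of 693 but (97/12)⁴ = 88529281/20736 reaches it, so n = 4.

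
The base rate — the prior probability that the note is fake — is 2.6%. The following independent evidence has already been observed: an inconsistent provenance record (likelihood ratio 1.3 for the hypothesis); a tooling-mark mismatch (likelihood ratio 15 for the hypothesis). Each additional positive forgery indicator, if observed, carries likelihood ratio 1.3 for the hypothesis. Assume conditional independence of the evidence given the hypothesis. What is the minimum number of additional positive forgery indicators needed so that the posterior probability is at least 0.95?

Prior odds = 0.026/0.974 = 13/487.
Combined Bayes factor of the evidence already in hand = 1.3 × 15 = 19.5.
Odds after that evidence = (13/487) × 19.5 = 507/974.
Target odds = 0.95/0.05 = 19.
Need 1.3ⁿ ≥ 19 ÷ (507/974) = 18506/507.
1.3¹³ ≈30.2875 falls short of 18506/507 but 1.3¹⁴ ≈39.3738 reaches it, so n = 14.

14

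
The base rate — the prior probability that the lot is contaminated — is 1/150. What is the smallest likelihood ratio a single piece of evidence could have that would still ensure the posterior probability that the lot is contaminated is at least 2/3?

298

Prior odds = (1/150)/(149/150) = 1/149.
Target odds = (2/3)/(1/3) = 2.
Required Bayes factor = 2 ÷ (1/149) = 298.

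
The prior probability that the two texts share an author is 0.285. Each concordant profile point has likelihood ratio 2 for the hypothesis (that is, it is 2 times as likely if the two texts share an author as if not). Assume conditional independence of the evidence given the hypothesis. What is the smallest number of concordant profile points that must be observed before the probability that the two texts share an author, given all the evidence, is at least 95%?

Prior odds: 0.285 ÷ 0.715 = 57/143.
Likelihood ratio per concordant profile point = 2.
Target odds: 0.95 ÷ 0.05 = 19.
Need (57/143) × 2ⁿ ≥ 19, i.e. 2ⁿ ≥ 143/3.
2⁵ = 32 falls short of 143/3 but 2⁶ = 64 reaches it, so n = 6.

6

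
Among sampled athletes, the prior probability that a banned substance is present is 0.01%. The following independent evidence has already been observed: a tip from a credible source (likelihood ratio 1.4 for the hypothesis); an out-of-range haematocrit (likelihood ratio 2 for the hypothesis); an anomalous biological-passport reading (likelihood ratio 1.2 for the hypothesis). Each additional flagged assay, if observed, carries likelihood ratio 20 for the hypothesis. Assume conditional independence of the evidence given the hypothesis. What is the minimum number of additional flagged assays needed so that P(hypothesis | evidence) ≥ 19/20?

4

Prior odds = 0.0001/0.9999 = 1/9999.
Combined Bayes factor of the evidence already in hand = 1.4 × 2 × 1.2 = 3.36.
Odds after that evidence = (1/9999) × 3.36 = 28/83325.
Target odds = 0.95/0.05 = 19.
Need 20ⁿ ≥ 19 ÷ (28/83325) = 1583175/28.
20³ = 8000 falls short of 1583175/28 but 20⁴ = 160000 reaches it, so n = 4.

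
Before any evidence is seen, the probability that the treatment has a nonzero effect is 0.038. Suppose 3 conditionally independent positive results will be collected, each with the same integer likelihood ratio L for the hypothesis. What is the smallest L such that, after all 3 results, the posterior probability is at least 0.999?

Prior odds = 0.038/0.962 = 19/481.
Target odds = 0.999/0.001 = 999.
Need L³ ≥ 999 ÷ (19/481) = 480519/19.
29³ = 24389 < 480519/19 ≤ 27000 = 30³, so L = 30.

30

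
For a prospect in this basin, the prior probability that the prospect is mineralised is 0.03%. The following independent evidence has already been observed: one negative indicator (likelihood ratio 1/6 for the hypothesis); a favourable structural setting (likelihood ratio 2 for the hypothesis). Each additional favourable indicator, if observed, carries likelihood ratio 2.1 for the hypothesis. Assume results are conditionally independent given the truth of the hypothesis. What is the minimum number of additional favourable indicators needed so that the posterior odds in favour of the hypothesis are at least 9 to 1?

16

Prior odds = 0.0003/0.9997 = 3/9997.
Combined Bayes factor of the evidence already in hand = (1/6) × 2 = 1/3.
Odds after that evidence = (3/9997) × 1/3 = 1/9997.
Target odds = 9.
Need 2.1ⁿ ≥ 9 ÷ (1/9997) = 89973.
2.1¹⁵ ≈68122.3 falls short of 89973 but 2.1¹⁶ ≈143057 reaches it, so n = 16.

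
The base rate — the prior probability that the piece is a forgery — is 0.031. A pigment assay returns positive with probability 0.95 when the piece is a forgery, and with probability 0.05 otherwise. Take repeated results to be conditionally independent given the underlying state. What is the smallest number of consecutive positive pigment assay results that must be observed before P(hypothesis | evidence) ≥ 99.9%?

4

Prior odds = 0.031/0.969 = 31/969.
Likelihood ratio of a positive result = 0.95/0.05 = 19.
Target odds: 0.999 ÷ 0.001 = 999.
Need (31/969) × 19ⁿ ≥ 999, i.e. 19ⁿ ≥ 968031/31.
19³ = 6859 falls short of 968031/31 but 19⁴ = 130321 reaches it, so n = 4.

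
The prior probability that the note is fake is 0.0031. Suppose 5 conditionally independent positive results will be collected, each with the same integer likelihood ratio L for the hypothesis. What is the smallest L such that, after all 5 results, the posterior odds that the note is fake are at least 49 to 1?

7

Prior odds = 0.0031/0.9969 = 31/9969.
Target odds = 49.
Need L⁵ ≥ 49 ÷ (31/9969) = 488481/31.
6⁵ = 7776 < 488481/31 ≤ 16807 = 7⁵, so L = 7.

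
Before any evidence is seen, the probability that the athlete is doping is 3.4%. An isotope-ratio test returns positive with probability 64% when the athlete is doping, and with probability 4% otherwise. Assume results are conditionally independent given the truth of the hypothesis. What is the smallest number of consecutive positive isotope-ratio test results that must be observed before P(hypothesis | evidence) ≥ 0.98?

Prior odds: 0.034 ÷ 0.966 = 17/483.
Likelihood ratio of a positive result = 0.64/0.04 = 16.
Target posterior odds = 0.98/0.02 = 49.
Require 16ⁿ ≥ 49 ÷ (17/483) = 23667/17.
16² = 256 falls short of 23667/17 but 16³ = 4096 reaches it, so n = 3.

3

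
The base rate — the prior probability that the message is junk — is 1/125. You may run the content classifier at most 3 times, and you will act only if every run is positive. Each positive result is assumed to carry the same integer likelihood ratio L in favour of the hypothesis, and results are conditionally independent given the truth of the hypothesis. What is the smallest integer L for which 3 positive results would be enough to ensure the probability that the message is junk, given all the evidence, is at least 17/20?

Prior odds = 0.008/0.992 = 1/124.
Target odds = 0.85/0.15 = 17/3.
Need L³ ≥ 17/3 ÷ (1/124) = 2108/3.
8³ = 512 < 2108/3 ≤ 729 = 9³, so L = 9.

9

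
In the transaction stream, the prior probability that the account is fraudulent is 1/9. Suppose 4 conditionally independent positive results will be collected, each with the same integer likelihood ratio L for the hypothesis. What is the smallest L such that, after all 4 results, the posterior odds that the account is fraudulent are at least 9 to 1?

3

Prior odds = (1/9)/(8/9) = 0.125.
Target odds = 9.
Need L⁴ ≥ 9 ÷ 0.125 = 72.
2⁴ = 16 < 72 ≤ 81 = 3⁴, so L = 3.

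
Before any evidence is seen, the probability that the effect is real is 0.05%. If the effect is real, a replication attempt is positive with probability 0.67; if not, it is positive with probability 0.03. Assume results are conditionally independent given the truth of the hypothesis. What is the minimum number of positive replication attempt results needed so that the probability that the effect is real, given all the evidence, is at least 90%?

Prior odds: 0.0005 ÷ 0.9995 = 1/1999.
Likelihood ratio of a positive = 0.67/0.03 = 67/3.
Target posterior odds = 0.9/0.1 = 9.
Require (67/3)ⁿ ≥ 9 ÷ (1/1999) = 17991.
(67/3)³ = 300763/27 falls short of 17991 but (67/3)⁴ = 20151121/81 reaches it, so n = 4.

4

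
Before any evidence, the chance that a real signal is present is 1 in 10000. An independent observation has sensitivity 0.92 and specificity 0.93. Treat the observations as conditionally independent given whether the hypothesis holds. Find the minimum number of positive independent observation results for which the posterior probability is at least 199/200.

6

Prior odds = 0.0001/0.9999 = 1/9999.
False-positive rate = 1 − 0.93 = 0.07; likelihood ratio of a positive = 0.92/0.07 = 92/7.
Target posterior odds = 0.995/0.005 = 199.
Require (92/7)ⁿ ≥ 199 ÷ (1/9999) = 1989801.
(92/7)⁵ ≈392147 falls short of 1989801 but (92/7)⁶ ≈5.15393e+06 reaches it, so n = 6.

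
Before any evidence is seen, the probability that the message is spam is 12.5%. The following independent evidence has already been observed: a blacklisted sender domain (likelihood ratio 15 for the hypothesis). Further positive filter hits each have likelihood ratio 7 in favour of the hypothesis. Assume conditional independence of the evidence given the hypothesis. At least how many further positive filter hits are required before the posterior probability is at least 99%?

2

Prior odds = 0.125/0.875 = 1/7.
Bayes factor of the evidence already in hand = 15.
Odds after that evidence = (1/7) × 15 = 15/7.
Target odds = 0.99/0.01 = 99.
Need 7ⁿ ≥ 99 ÷ (15/7) = 46.2.
7¹ = 7 falls short of 46.2 but 7² = 49 reaches it, so n = 2.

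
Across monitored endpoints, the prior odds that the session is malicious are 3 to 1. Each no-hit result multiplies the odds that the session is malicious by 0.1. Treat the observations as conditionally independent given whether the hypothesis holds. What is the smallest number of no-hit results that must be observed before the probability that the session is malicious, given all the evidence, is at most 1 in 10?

Prior odds = 3.
Likelihood ratio per no-hit result = 0.1.
Target odds: 0.1 ÷ 0.9 = 1/9.
Need 3 × 0.1ⁿ ≤ 1/9, i.e. 0.1ⁿ ≤ 1/27.
0.1¹ = 0.1 is still above 1/27 but 0.1² = 0.01 is at or below it, so n = 2.

2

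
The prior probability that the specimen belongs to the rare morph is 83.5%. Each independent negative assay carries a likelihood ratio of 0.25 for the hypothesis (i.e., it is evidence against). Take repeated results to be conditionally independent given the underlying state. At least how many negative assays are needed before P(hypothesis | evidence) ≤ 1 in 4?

2

Prior odds = 0.835/0.165 = 167/33.
Likelihood ratio per negative assay = 0.25.
Target posterior odds = 0.25/0.75 = 1/3.
Need (167/33) × 0.25ⁿ ≤ 1/3, i.e. 0.25ⁿ ≤ 11/167.
0.25¹ = 0.25 is still above 11/167 but 0.25² = 0.0625 is at or below it, so n = 2.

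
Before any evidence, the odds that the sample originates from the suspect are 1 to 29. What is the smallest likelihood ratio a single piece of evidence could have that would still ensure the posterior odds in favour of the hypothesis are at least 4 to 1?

Prior odds = 1/29.
Target odds = 4.
Required Bayes factor = 4 ÷ (1/29) = 116.

116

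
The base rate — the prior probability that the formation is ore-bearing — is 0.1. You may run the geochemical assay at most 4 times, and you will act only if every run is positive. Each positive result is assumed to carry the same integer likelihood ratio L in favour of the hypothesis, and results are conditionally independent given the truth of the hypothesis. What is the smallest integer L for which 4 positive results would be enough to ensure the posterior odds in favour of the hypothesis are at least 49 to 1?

5

Prior odds = 0.1/0.9 = 1/9.
Target odds = 49.
Need L⁴ ≥ 49 ÷ (1/9) = 441.
4⁴ = 256 < 441 ≤ 625 = 5⁴, so L = 5.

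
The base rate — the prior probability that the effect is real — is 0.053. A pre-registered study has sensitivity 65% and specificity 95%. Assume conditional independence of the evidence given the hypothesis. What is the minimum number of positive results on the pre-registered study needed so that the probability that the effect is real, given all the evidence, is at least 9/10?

2

Prior odds: 0.053 ÷ 0.947 = 53/947.
False-positive rate = 1 − 0.95 = 0.05; likelihood ratio of a positive = 0.65/0.05 = 13.
Target odds: 0.9 ÷ 0.1 = 9.
Need (53/947) × 13ⁿ ≥ 9, i.e. 13ⁿ ≥ 8523/53.
13¹ = 13 falls short of 8523/53 but 13² = 169 reaches it, so n = 2.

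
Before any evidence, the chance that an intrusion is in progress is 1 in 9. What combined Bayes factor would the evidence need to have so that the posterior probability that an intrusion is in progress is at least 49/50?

Prior odds = (1/9)/(8/9) = 0.125.
Target odds = 0.98/0.02 = 49.
Required Bayes factor = 49 ÷ 0.125 = 392.

392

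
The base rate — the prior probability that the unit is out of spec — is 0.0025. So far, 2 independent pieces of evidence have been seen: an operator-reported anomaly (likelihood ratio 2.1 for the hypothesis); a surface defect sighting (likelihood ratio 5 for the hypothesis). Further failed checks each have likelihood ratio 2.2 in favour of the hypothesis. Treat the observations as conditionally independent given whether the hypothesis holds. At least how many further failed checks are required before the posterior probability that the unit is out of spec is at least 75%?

7

Prior odds = 0.0025/0.9975 = 1/399.
Combined Bayes factor of the evidence already in hand = 2.1 × 5 = 10.5.
Odds after that evidence = (1/399) × 10.5 = 1/38.
Target odds = 0.75/0.25 = 3.
Need 2.2ⁿ ≥ 3 ÷ (1/38) = 114.
2.2⁶ = 1771561/15625 falls short of 114 but 2.2⁷ = 19487171/78125 reaches it, so n = 7.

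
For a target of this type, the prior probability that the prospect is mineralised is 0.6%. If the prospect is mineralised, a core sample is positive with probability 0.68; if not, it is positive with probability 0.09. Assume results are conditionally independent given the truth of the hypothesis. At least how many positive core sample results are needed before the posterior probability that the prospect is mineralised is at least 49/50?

5

Prior odds: 0.006 ÷ 0.994 = 3/497.
Likelihood ratio of a positive = 0.68/0.09 = 68/9.
Target odds: 0.98 ÷ 0.02 = 49.
Require (68/9)ⁿ ≥ 49 ÷ (3/497) = 24353/3.
(68/9)⁴ = 21381376/6561 falls short of 24353/3 but (68/9)⁵ ≈24622.5 reaches it, so n = 5.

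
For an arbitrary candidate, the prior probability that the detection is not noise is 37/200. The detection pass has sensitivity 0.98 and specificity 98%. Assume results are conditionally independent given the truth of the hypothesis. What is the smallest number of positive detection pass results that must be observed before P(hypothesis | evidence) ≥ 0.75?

Prior odds: 0.185 ÷ 0.815 = 37/163.
False-positive rate = 1 − 0.98 = 0.02; likelihood ratio of a positive = 0.98/0.02 = 49.
Target posterior odds = 0.75/0.25 = 3.
Need (37/163) × 49ⁿ ≥ 3, i.e. 49ⁿ ≥ 489/37.
49¹ = 49, which meets the required 489/37; so n = 1.

1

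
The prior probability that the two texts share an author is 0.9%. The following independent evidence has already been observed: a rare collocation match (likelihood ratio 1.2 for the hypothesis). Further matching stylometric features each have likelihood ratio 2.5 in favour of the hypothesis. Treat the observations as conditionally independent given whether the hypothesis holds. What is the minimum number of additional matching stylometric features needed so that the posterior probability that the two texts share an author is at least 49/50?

10

Prior odds = 0.009/0.991 = 9/991.
Bayes factor of the evidence already in hand = 1.2.
Odds after that evidence = (9/991) × 1.2 = 54/4955.
Target odds = 0.98/0.02 = 49.
Need 2.5ⁿ ≥ 49 ÷ (54/4955) = 242795/54.
2.5⁹ = 1953125/512 falls short of 242795/54 but 2.5¹⁰ = 9765625/1024 reaches it, so n = 10.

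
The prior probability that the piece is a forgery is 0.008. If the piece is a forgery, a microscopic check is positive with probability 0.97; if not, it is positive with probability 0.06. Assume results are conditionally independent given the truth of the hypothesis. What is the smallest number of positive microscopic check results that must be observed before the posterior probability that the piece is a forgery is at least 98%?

Prior odds: 0.008 ÷ 0.992 = 1/124.
Likelihood ratio of a positive = 0.97/0.06 = 97/6.
Target odds: 0.98 ÷ 0.02 = 49.
Need (1/124) × (97/6)ⁿ ≥ 49, i.e. (97/6)ⁿ ≥ 6076.
(97/6)³ = 912673/216 falls short of 6076 but (97/6)⁴ = 88529281/1296 reaches it, so n = 4.

4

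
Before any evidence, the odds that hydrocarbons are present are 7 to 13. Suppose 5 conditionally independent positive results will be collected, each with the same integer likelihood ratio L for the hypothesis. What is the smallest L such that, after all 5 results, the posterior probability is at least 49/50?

Prior odds = 7/13.
Target odds = 0.98/0.02 = 49.
Need L⁵ ≥ 49 ÷ (7/13) = 91.
2⁵ = 32 < 91 ≤ 243 = 3⁵, so L = 3.

3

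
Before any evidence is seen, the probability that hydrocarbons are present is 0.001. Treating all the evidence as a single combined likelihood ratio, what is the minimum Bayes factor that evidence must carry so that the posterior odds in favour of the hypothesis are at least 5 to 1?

4995

Prior odds = 0.001/0.999 = 1/999.
Target odds = 5.
Required Bayes factor = 5 ÷ (1/999) = 4995.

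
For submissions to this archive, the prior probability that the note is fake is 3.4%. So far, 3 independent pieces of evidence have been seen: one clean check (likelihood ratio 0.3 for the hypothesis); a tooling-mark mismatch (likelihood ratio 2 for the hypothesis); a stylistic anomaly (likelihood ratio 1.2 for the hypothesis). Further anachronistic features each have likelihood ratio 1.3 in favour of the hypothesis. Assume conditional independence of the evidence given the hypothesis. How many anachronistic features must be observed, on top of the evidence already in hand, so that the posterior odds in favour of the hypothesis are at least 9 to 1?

23

Prior odds = 0.034/0.966 = 17/483.
Combined Bayes factor of the evidence already in hand = 0.3 × 2 × 1.2 = 0.72.
Odds after that evidence = (17/483) × 0.72 = 102/4025.
Target odds = 9.
Need 1.3ⁿ ≥ 9 ÷ (102/4025) = 12075/34.
1.3²² ≈321.184 falls short of 12075/34 but 1.3²³ ≈417.539 reaches it, so n = 23.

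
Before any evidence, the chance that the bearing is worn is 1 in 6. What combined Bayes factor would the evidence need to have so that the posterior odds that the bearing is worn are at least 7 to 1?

35

Prior odds = (1/6)/(5/6) = 0.2.
Target odds = 7.
Required Bayes factor = 7 ÷ 0.2 = 35.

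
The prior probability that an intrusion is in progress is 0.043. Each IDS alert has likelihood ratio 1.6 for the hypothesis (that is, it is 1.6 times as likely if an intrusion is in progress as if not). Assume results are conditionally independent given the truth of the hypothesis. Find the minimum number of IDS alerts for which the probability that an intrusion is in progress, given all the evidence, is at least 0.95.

13

Prior odds = 0.043/0.957 = 43/957.
Likelihood ratio per IDS alert = 1.6.
Target posterior odds = 0.95/0.05 = 19.
Require 1.6ⁿ ≥ 19 ÷ (43/957) = 18183/43.
1.6¹² ≈281.475 falls short of 18183/43 but 1.6¹³ ≈450.36 reaches it, so n = 13.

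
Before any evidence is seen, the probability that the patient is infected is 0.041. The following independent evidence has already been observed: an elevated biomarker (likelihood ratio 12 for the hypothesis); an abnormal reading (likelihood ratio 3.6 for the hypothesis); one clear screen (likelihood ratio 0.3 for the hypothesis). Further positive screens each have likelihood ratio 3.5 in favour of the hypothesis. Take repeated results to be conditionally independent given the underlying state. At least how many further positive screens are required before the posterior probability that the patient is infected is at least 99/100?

5

Prior odds = 0.041/0.959 = 41/959.
Combined Bayes factor of the evidence already in hand = 12 × 3.6 × 0.3 = 12.96.
Odds after that evidence = (41/959) × 12.96 = 13284/23975.
Target odds = 0.99/0.01 = 99.
Need 3.5ⁿ ≥ 99 ÷ (13284/23975) = 263725/1476.
3.5⁴ = 150.0625 falls short of 263725/1476 but 3.5⁵ = 525.21875 reaches it, so n = 5.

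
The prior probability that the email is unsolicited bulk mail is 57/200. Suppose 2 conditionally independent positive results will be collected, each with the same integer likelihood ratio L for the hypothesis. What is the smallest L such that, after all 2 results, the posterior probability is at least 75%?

3

Prior odds = 0.285/0.715 = 57/143.
Target odds = 0.75/0.25 = 3.
Need L² ≥ 3 ÷ (57/143) = 143/19.
2² = 4 < 143/19 ≤ 9 = 3², so L = 3.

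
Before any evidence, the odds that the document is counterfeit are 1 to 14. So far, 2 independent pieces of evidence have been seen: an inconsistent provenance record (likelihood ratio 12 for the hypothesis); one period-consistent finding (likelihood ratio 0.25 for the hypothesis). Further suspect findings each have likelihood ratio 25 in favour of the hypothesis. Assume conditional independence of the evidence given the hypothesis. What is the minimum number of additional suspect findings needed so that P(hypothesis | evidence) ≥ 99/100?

2

Prior odds = 1/14.
Combined Bayes factor of the evidence already in hand = 12 × 0.25 = 3.
Odds after that evidence = (1/14) × 3 = 3/14.
Target odds = 0.99/0.01 = 99.
Need 25ⁿ ≥ 99 ÷ (3/14) = 462.
25¹ = 25 falls short of 462 but 25² = 625 reaches it, so n = 2.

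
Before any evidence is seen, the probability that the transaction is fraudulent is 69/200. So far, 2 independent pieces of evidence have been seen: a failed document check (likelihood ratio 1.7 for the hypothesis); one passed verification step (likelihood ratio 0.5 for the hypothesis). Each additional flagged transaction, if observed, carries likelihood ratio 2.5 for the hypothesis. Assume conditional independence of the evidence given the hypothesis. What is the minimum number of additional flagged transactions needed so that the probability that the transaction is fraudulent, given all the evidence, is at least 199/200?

Prior odds = 0.345/0.655 = 69/131.
Combined Bayes factor of the evidence already in hand = 1.7 × 0.5 = 0.85.
Odds after that evidence = (69/131) × 0.85 = 1173/2620.
Target odds = 0.995/0.005 = 199.
Need 2.5ⁿ ≥ 199 ÷ (1173/2620) = 521380/1173.
2.5⁶ = 244.140625 falls short of 521380/1173 but 2.5⁷ = 610.3515625 reaches it, so n = 7.

7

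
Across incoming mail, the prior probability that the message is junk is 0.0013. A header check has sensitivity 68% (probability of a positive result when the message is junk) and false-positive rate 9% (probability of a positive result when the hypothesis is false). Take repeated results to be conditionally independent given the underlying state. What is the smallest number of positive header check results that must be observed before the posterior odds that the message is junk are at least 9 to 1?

Prior odds: 0.0013 ÷ 0.9987 = 13/9987.
Likelihood ratio of a positive result = 0.68/0.09 = 68/9.
Target odds = 9.
Require (68/9)ⁿ ≥ 9 ÷ (13/9987) = 89883/13.
(68/9)⁴ = 21381376/6561 falls short of 89883/13 but (68/9)⁵ ≈24622.5 reaches it, so n = 5.

5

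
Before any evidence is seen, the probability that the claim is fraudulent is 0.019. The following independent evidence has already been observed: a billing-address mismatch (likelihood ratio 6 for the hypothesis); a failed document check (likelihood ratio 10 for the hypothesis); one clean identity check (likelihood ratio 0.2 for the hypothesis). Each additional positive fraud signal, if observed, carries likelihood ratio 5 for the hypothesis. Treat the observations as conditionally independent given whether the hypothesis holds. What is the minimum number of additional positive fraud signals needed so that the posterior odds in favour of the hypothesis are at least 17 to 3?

2

Prior odds = 0.019/0.981 = 19/981.
Combined Bayes factor of the evidence already in hand = 6 × 10 × 0.2 = 12.
Odds after that evidence = (19/981) × 12 = 76/327.
Target odds = 17/3.
Need 5ⁿ ≥ 17/3 ÷ (76/327) = 1853/76.
5¹ = 5 falls short of 1853/76 but 5² = 25 reaches it, so n = 2.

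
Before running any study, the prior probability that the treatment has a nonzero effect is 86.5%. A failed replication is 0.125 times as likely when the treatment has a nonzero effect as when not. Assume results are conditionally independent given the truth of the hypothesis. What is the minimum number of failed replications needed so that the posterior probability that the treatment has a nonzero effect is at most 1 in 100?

4

Prior odds = 0.865/0.135 = 173/27.
Likelihood ratio per failed replication = 0.125.
Target odds: 0.01 ÷ 0.99 = 1/99.
Require 0.125ⁿ ≤ 1/99 ÷ (173/27) = 3/1903.
0.125³ = 0.001953125 is still above 3/1903 but 0.125⁴ = 1/4096 is at or below it, so n = 4.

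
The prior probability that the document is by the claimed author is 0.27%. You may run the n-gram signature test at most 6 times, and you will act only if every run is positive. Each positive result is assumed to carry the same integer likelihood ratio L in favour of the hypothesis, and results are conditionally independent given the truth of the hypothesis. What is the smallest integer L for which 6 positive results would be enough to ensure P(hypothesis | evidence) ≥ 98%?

Prior odds = 0.0027/0.9973 = 27/9973.
Target odds = 0.98/0.02 = 49.
Need L⁶ ≥ 49 ÷ (27/9973) = 488677/27.
5⁶ = 15625 < 488677/27 ≤ 46656 = 6⁶, so L = 6.

6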